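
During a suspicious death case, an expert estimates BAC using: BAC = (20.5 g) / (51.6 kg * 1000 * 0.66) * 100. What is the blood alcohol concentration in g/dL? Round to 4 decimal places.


Applying the Widmark formula:
BAC = (dose_g / (body_wt * 1000 * r)) * 100
Denominator = 51.6 * 1000 * 0.66 = 34056
BAC = (20.5 / 34056) * 100
BAC = 0.0602 g/dL

0.0602


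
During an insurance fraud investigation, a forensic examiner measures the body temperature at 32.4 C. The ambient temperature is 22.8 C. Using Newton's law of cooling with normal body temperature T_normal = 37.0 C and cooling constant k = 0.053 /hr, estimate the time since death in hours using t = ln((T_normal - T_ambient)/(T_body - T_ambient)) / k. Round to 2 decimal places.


Using Newton's law of cooling:
t = ln((T_normal - T_ambient) / (T_body - T_ambient)) / k
T_normal - T_ambient = 14.2
T_body - T_ambient = 9.6
Ratio = 1.479167
ln(ratio) = 0.391479
t = 0.391479 / 0.053 = 7.39 hours

7.39


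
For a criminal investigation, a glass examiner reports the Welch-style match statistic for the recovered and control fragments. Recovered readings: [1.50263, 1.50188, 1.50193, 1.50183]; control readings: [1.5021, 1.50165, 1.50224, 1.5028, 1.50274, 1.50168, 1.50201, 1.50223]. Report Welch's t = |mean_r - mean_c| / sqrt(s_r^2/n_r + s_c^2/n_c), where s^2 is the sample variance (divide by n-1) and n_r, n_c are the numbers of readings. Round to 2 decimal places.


Welch's t-criterion for glass RI comparison:
Recovered mean = sum / n_r = 6.00827 / 4 = 1.5020675
Control mean = sum / n_c = 12.01745 / 8 = 1.5021813
Recovered sample variance s_r^2 = 1.42292e-07
Control sample variance s_c^2 = 1.8147e-07
Welch SE (unpooled) = sqrt(s_r^2/n_r + s_c^2/n_c) = sqrt(3.55729e-08 + 2.26837e-08) = sqrt(5.82566e-08) = 0.000241364
|mean_r - mean_c| = 0.00011375
t = 0.00011375 / 0.000241364 = 0.47

0.47


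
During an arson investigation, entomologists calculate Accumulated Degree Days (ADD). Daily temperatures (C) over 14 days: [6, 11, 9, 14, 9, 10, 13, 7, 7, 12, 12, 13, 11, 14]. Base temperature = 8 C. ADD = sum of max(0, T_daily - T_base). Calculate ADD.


Computing ADD day by day:
Day 1: max(0, 6 - 8) = 0
Day 2: max(0, 11 - 8) = 3
Day 3: max(0, 9 - 8) = 1
Day 4: max(0, 14 - 8) = 6
Day 5: max(0, 9 - 8) = 1
Day 6: max(0, 10 - 8) = 2
Day 7: max(0, 13 - 8) = 5
Day 8: max(0, 7 - 8) = 0
Day 9: max(0, 7 - 8) = 0
Day 10: max(0, 12 - 8) = 4
Day 11: max(0, 12 - 8) = 4
Day 12: max(0, 13 - 8) = 5
Day 13: max(0, 11 - 8) = 3
Day 14: max(0, 14 - 8) = 6
Total ADD = 40

40


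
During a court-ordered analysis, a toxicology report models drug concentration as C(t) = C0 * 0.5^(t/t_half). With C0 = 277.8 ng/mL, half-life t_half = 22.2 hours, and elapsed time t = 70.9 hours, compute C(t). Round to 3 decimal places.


Drug concentration decay:
Number of half-lives = t / t_half = 70.9 / 22.2 = 3.193694
Decay factor = 0.5^3.193694 = 0.10929551
C(t) = 277.8 * 0.10929551 = 30.362 ng/mL

30.362


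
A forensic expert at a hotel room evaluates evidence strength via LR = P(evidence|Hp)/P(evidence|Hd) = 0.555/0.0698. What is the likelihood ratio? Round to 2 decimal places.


Likelihood ratio calculation:
LR = P(E|Hp) / P(E|Hd)
LR = 0.555 / 0.0698
LR = 7.95

7.95


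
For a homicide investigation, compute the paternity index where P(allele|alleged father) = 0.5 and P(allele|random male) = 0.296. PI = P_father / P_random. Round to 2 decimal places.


Paternity Index calculation:
PI = P(allele|father) / P(allele|random)
PI = 0.5 / 0.296
PI = 1.69

1.69


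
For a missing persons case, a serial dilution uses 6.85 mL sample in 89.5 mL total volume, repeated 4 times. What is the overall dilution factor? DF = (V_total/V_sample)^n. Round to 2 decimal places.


Dilution factor calculation:
Single dilution = V_total / V_sample = 89.5 / 6.85 ≈ 13.065693
Number of dilutions = 4
Total DF = (89.5 / 6.85)^4 (full precision, rounded at the end) = 29142.70

29142.70


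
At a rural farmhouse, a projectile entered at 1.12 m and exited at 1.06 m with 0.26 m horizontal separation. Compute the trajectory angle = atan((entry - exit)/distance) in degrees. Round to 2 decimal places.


Bullet trajectory angle:
Height difference = 1.12 - 1.06 = 0.06 m
angle = atan(0.06 / 0.26)
angle = atan(0.230769)
angle = 12.99 degrees

12.99


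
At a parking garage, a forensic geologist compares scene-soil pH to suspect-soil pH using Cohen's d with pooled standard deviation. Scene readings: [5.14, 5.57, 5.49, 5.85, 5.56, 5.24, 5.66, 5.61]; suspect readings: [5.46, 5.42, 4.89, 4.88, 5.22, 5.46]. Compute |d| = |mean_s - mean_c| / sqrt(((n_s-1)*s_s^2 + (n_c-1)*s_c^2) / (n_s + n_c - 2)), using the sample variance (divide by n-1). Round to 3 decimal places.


Pooled-variance Cohen's d for soil pH comparison:
Scene mean = 44.12 / 8 = 5.515
Suspect mean = 31.33 / 6 = 5.221667
Scene sample variance s_s^2 = 0.052029
Suspect sample variance s_c^2 = 0.075937
Pooled variance = ((n_s-1)*s_s^2 + (n_c-1)*s_c^2) / (n_s + n_c - 2) = 0.06199
Pooled SD = sqrt(0.06199) = 0.248978
Mean difference = 0.293333
|d| = |0.293333| / 0.248978 = 1.178

1.178


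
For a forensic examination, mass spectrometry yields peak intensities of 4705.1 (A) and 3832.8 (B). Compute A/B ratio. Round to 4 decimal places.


Spectral peak ratio:
Peak A = 4705.1 counts
Peak B = 3832.8 counts
Ratio = 4705.1 / 3832.8 = 1.2276

1.2276


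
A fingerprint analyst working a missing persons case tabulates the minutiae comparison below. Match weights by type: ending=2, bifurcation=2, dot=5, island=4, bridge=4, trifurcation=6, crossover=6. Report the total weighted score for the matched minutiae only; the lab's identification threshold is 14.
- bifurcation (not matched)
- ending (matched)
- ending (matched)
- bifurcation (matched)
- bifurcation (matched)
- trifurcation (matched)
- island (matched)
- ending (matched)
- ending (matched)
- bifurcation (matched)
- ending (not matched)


Weighted minutiae match score:
  bifurcation: not matched, +0
  ending: matched, +2 (running total 2)
  ending: matched, +2 (running total 4)
  bifurcation: matched, +2 (running total 6)
  bifurcation: matched, +2 (running total 8)
  trifurcation: matched, +6 (running total 14)
  island: matched, +4 (running total 18)
  ending: matched, +2 (running total 20)
  ending: matched, +2 (running total 22)
  bifurcation: matched, +2 (running total 24)
  ending: not matched, +0
Total score = 24
Threshold = 14; verdict = identification

24


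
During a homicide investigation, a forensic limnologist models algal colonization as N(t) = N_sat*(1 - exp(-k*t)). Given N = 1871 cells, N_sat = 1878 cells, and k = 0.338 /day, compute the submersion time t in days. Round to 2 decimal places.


PMSI from diatom colonization curve:
N / N_sat = 1871 / 1878 = 0.996273
1 - N/N_sat = 0.003727
ln(1 - N/N_sat) = -5.592152
t = -ln(1 - N/N_sat) / k = -(-5.592152) / 0.338 = 16.54 days

16.54


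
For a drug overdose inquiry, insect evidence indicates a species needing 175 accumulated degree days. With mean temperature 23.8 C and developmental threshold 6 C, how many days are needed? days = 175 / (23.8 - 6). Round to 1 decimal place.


Insect development time:
Effective temperature = avg_temp - T_base = 23.8 - 6 = 17.8 C
Days = ADD / effective_temp = 175 / 17.8 = 9.8 days

9.8


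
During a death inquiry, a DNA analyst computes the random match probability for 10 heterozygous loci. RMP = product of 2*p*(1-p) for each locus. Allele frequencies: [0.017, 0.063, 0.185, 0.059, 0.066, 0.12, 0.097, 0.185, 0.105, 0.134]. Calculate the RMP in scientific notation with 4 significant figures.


Computing RMP for 10 loci:
Locus 1: 2 * 0.017 * 0.983 = 0.033422
Locus 2: 2 * 0.063 * 0.937 = 0.118062
Locus 3: 2 * 0.185 * 0.815 = 0.30155
Locus 4: 2 * 0.059 * 0.941 = 0.111038
Locus 5: 2 * 0.066 * 0.934 = 0.123288
Locus 6: 2 * 0.12 * 0.88 = 0.2112
Locus 7: 2 * 0.097 * 0.903 = 0.175182
Locus 8: 2 * 0.185 * 0.815 = 0.30155
Locus 9: 2 * 0.105 * 0.895 = 0.18795
Locus 10: 2 * 0.134 * 0.866 = 0.232088
RMP = 7.927e-09

7.927e-09


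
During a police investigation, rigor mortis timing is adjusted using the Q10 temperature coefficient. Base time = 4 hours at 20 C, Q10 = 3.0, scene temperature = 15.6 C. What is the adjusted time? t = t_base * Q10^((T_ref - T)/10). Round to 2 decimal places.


Rigor mortis time adjustment:
Exponent = (T_ref - T_actual) / 10 = (20 - 15.6) / 10 = 0.44
Q10 factor = 3.0^0.44 = 1.62156
t_adjusted = 4 * 1.62156 = 6.49 hours

6.49


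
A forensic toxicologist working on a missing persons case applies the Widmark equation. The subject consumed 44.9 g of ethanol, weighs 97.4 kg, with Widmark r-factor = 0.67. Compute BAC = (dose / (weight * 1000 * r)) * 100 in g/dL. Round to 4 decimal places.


Applying the Widmark formula:
BAC = (dose_g / (body_wt * 1000 * r)) * 100
Denominator = 97.4 * 1000 * 0.67 = 65258
BAC = (44.9 / 65258) * 100
BAC = 0.0688 g/dL

0.0688


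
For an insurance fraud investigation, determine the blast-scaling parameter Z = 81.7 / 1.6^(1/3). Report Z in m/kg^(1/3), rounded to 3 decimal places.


Scaled distance calculation:
W^(1/3) = 1.6^(1/3) = 1.169607
Z = R / W^(1/3) = 81.7 / 1.169607
Z = 69.853 m/kg^(1/3)

69.853


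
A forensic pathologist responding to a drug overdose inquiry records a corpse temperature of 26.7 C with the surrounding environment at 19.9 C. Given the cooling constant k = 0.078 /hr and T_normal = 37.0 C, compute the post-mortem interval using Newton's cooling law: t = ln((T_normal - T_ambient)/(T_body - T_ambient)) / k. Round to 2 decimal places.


Using Newton's law of cooling:
t = ln((T_normal - T_ambient) / (T_body - T_ambient)) / k
T_normal - T_ambient = 17.1
T_body - T_ambient = 6.8
Ratio = 2.514706
ln(ratio) = 0.922156
t = 0.922156 / 0.078 = 11.82 hours

11.82


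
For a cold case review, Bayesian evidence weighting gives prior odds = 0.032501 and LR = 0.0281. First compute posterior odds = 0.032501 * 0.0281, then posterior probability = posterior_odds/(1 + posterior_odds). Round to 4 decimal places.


Bayesian evidence evaluation:
Posterior odds = prior_odds * LR = 0.032501 * 0.0281 = 0.0009132781
Posterior probability = posterior_odds / (1 + posterior_odds)
= 0.0009132781 / (1 + 0.0009132781)
= 0.0009132781 / 1.0009132781
= 0.0009

0.0009


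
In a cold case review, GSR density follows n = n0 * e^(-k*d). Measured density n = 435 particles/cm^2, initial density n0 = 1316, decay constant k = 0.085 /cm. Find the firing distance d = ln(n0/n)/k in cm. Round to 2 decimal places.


GSR distance calculation:
n0/n = 1316 / 435 = 3.025287
ln(n0/n) = 1.107006
d = 1.107006 / 0.085 = 13.02 cm

13.02


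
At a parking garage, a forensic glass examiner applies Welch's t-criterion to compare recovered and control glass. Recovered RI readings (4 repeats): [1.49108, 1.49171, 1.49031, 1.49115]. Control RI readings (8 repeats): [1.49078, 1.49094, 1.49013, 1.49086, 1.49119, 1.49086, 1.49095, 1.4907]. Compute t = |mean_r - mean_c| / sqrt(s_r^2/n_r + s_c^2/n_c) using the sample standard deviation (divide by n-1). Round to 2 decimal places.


Welch's t-criterion for glass RI comparison:
Recovered mean = sum / n_r = 5.96425 / 4 = 1.4910625
Control mean = sum / n_c = 11.92641 / 8 = 1.4908013
Recovered sample variance s_r^2 = 3.31158e-07
Control sample variance s_c^2 = 9.43839e-08
Welch SE (unpooled) = sqrt(s_r^2/n_r + s_c^2/n_c) = sqrt(8.27896e-08 + 1.1798e-08) = sqrt(9.45876e-08) = 0.000307551
|mean_r - mean_c| = 0.00026125
t = 0.00026125 / 0.000307551 = 0.85

0.85


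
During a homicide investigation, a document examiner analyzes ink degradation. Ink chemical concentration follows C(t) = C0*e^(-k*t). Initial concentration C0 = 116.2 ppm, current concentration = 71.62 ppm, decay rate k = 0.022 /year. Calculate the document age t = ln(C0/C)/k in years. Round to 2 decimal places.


Document age estimation:
C0/C = 116.2 / 71.62 = 1.622452
ln(C0/C) = 0.483939
t = 0.483939 / 0.022 = 22.00 years

22.00


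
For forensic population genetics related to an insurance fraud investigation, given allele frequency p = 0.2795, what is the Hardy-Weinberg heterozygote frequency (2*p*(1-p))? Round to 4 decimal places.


Hardy-Weinberg heterozygote frequency:
q = 1 - p = 1 - 0.2795 = 0.7205
2pq = 2 * 0.2795 * 0.7205 = 0.4028

0.4028


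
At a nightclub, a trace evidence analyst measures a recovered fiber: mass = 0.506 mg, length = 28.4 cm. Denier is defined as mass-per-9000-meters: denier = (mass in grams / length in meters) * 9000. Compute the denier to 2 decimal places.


Denier calculation:
Mass in grams = 0.506 mg / 1000 = 0.000506 g
Length in meters = 28.4 cm / 100 = 0.284 m
Linear density = mass / length = 0.000506 / 0.284 = 0.00178169 g/m
Denier = (g/m) * 9000 = 0.00178169 * 9000 = 16.04

16.04


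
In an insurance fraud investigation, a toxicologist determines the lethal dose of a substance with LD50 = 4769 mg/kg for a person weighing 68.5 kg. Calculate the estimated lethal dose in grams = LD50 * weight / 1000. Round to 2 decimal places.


Lethal dose calculation:
Lethal dose = LD50 * body_weight / 1000
= 4769 * 68.5 / 1000
= 326676.5 / 1000
= 326.68 g

326.68


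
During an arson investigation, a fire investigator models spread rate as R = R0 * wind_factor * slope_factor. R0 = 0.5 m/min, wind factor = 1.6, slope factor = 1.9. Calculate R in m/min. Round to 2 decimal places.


Fire spread rate calculation:
R = R0 * wind_factor * slope_factor
= 0.5 * 1.6 * 1.9
= 0.8 * 1.9
= 1.52 m/min

1.52


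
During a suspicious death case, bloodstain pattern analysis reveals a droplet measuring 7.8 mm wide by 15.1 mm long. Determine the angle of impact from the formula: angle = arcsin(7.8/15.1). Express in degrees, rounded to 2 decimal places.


Blood spatter impact angle calculation:
width / length = 7.8 / 15.1 = 0.516556
angle = arcsin(0.516556)
angle = 31.10 degrees

31.10


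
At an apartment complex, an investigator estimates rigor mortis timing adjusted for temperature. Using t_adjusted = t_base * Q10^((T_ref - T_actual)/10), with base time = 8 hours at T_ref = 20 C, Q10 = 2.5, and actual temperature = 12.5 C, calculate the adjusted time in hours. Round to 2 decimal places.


Rigor mortis time adjustment:
Exponent = (T_ref - T_actual) / 10 = (20 - 12.5) / 10 = 0.75
Q10 factor = 2.5^0.75 = 1.98818
t_adjusted = 8 * 1.98818 = 15.91 hours

15.91


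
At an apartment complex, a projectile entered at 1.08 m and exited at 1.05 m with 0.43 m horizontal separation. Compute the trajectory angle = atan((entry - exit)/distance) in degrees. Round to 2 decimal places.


Bullet trajectory angle:
Height difference = 1.08 - 1.05 = 0.03 m
angle = atan(0.03 / 0.43)
angle = atan(0.069767)
angle = 3.99 degrees

3.99


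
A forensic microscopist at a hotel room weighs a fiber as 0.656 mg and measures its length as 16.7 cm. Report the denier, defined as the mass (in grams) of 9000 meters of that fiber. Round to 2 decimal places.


Denier calculation:
Mass in grams = 0.656 mg / 1000 = 0.000656 g
Length in meters = 16.7 cm / 100 = 0.167 m
Linear density = mass / length = 0.000656 / 0.167 = 0.00392814 g/m
Denier = (g/m) * 9000 = 0.00392814 * 9000 = 35.35

35.35


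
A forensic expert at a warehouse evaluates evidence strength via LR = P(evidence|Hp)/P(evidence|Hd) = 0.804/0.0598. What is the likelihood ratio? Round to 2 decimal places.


Likelihood ratio calculation:
LR = P(E|Hp) / P(E|Hd)
LR = 0.804 / 0.0598
LR = 13.44

13.44


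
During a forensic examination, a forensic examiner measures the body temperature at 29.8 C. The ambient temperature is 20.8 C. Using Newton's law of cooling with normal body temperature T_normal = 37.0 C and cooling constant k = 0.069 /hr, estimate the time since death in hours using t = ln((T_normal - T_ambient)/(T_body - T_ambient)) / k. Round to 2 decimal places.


Using Newton's law of cooling:
t = ln((T_normal - T_ambient) / (T_body - T_ambient)) / k
T_normal - T_ambient = 16.2
T_body - T_ambient = 9.0
Ratio = 1.8
ln(ratio) = 0.587787
t = 0.587787 / 0.069 = 8.52 hours

8.52


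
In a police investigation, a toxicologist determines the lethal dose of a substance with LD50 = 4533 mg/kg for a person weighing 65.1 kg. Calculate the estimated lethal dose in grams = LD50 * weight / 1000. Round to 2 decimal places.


Lethal dose calculation:
Lethal dose = LD50 * body_weight / 1000
= 4533 * 65.1 / 1000
= 295098.3 / 1000
= 295.10 g

295.10


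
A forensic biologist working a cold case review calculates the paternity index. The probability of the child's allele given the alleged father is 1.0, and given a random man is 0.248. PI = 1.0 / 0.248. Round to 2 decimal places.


Paternity Index calculation:
PI = P(allele|father) / P(allele|random)
PI = 1.0 / 0.248
PI = 4.03

4.03


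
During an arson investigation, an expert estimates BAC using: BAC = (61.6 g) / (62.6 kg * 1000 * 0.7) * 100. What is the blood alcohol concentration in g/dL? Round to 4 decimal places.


Applying the Widmark formula:
BAC = (dose_g / (body_wt * 1000 * r)) * 100
Denominator = 62.6 * 1000 * 0.7 = 43820
BAC = (61.6 / 43820) * 100
BAC = 0.1406 g/dL

0.1406


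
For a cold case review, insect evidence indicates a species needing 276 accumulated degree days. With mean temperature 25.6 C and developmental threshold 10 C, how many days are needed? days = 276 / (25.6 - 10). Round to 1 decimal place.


Insect development time:
Effective temperature = avg_temp - T_base = 25.6 - 10 = 15.6 C
Days = ADD / effective_temp = 276 / 15.6 = 17.7 days

17.7


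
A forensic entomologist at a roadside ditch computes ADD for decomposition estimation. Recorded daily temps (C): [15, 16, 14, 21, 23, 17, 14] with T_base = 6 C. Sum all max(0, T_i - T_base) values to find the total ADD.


Computing ADD day by day:
Day 1: max(0, 15 - 6) = 9
Day 2: max(0, 16 - 6) = 10
Day 3: max(0, 14 - 6) = 8
Day 4: max(0, 21 - 6) = 15
Day 5: max(0, 23 - 6) = 17
Day 6: max(0, 17 - 6) = 11
Day 7: max(0, 14 - 6) = 8
Total ADD = 78

78


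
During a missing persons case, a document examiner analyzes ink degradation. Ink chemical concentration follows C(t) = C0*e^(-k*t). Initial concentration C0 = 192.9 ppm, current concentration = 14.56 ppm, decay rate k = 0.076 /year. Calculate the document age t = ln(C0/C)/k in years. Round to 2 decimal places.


Document age estimation:
C0/C = 192.9 / 14.56 = 13.248626
ln(C0/C) = 2.583894
t = 2.583894 / 0.076 = 34.00 years

34.00


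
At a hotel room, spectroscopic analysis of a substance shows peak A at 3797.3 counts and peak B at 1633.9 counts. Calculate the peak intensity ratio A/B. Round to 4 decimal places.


Spectral peak ratio:
Peak A = 3797.3 counts
Peak B = 1633.9 counts
Ratio = 3797.3 / 1633.9 = 2.3241

2.3241


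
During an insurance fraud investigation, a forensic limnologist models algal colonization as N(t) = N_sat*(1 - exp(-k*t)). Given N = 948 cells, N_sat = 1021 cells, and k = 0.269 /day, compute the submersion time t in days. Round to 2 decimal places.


PMSI from diatom colonization curve:
N / N_sat = 948 / 1021 = 0.928501
1 - N/N_sat = 0.071499
ln(1 - N/N_sat) = -2.638072
t = -ln(1 - N/N_sat) / k = -(-2.638072) / 0.269 = 9.81 days

9.81


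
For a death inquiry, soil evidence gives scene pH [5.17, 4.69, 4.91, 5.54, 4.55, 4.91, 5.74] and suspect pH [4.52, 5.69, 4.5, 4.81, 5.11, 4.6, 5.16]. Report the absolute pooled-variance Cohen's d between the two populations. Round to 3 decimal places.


Pooled-variance Cohen's d for soil pH comparison:
Scene mean = 35.51 / 7 = 5.072857
Suspect mean = 34.39 / 7 = 4.912857
Scene sample variance s_s^2 = 0.190957
Suspect sample variance s_c^2 = 0.189524
Pooled variance = ((n_s-1)*s_s^2 + (n_c-1)*s_c^2) / (n_s + n_c - 2) = 0.19024
Pooled SD = sqrt(0.19024) = 0.436165
Mean difference = 0.16
|d| = |0.16| / 0.436165 = 0.367

0.367


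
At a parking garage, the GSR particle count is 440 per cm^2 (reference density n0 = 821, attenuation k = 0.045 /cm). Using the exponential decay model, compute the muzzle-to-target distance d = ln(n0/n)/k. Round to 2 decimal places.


GSR distance calculation:
n0/n = 821 / 440 = 1.865909
ln(n0/n) = 0.623748
d = 0.623748 / 0.045 = 13.86 cm

13.86


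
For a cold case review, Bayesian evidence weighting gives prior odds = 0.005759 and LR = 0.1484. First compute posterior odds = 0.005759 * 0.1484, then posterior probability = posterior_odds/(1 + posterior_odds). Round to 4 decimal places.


Bayesian evidence evaluation:
Posterior odds = prior_odds * LR = 0.005759 * 0.1484 = 0.0008546356
Posterior probability = posterior_odds / (1 + posterior_odds)
= 0.0008546356 / (1 + 0.0008546356)
= 0.0008546356 / 1.0008546356
= 0.0009

0.0009


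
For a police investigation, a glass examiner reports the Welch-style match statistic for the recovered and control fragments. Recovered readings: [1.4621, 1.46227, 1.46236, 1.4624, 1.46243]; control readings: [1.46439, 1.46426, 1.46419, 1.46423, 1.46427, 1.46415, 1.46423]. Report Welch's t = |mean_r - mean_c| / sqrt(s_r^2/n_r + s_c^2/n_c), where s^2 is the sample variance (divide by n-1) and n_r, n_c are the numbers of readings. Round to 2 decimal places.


Welch's t-criterion for glass RI comparison:
Recovered mean = sum / n_r = 7.31156 / 5 = 1.462312
Control mean = sum / n_c = 10.24972 / 7 = 1.4642457
Recovered sample variance s_r^2 = 1.767e-08
Control sample variance s_c^2 = 5.72857e-09
Welch SE (unpooled) = sqrt(s_r^2/n_r + s_c^2/n_c) = sqrt(3.534e-09 + 8.18367e-10) = sqrt(4.35237e-09) = 6.59725e-05
|mean_r - mean_c| = 0.00193371
t = 0.00193371 / 6.59725e-05 = 29.31

29.31


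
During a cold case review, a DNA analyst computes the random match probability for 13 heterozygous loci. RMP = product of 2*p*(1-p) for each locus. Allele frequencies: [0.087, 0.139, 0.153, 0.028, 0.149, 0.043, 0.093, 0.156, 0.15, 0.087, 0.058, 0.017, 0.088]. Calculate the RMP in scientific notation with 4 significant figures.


Computing RMP for 13 loci:
Locus 1: 2 * 0.087 * 0.913 = 0.158862
Locus 2: 2 * 0.139 * 0.861 = 0.239358
Locus 3: 2 * 0.153 * 0.847 = 0.259182
Locus 4: 2 * 0.028 * 0.972 = 0.054432
Locus 5: 2 * 0.149 * 0.851 = 0.253598
Locus 6: 2 * 0.043 * 0.957 = 0.082302
Locus 7: 2 * 0.093 * 0.907 = 0.168702
Locus 8: 2 * 0.156 * 0.844 = 0.263328
Locus 9: 2 * 0.15 * 0.85 = 0.255
Locus 10: 2 * 0.087 * 0.913 = 0.158862
Locus 11: 2 * 0.058 * 0.942 = 0.109272
Locus 12: 2 * 0.017 * 0.983 = 0.033422
Locus 13: 2 * 0.088 * 0.912 = 0.160512
RMP = 1.181e-11

1.181e-11


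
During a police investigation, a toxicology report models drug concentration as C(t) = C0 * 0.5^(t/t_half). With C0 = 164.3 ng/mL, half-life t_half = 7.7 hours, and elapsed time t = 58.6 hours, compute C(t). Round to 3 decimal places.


Drug concentration decay:
Number of half-lives = t / t_half = 58.6 / 7.7 = 7.61039
Decay factor = 0.5^7.61039 = 0.00511734
C(t) = 164.3 * 0.00511734 = 0.841 ng/mL

0.841


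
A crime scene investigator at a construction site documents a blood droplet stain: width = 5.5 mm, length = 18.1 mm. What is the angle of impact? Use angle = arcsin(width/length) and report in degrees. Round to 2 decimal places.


Blood spatter impact angle calculation:
width / length = 5.5 / 18.1 = 0.303867
angle = arcsin(0.303867)
angle = 17.69 degrees

17.69


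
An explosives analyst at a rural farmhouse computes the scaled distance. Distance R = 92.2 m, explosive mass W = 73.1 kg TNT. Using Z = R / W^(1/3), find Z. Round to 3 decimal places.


Scaled distance calculation:
W^(1/3) = 73.1^(1/3) = 4.181247
Z = R / W^(1/3) = 92.2 / 4.181247
Z = 22.051 m/kg^(1/3)

22.051


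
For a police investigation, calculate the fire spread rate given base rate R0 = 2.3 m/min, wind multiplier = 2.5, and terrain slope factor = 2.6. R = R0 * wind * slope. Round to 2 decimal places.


Fire spread rate calculation:
R = R0 * wind_factor * slope_factor
= 2.3 * 2.5 * 2.6
= 5.75 * 2.6
= 14.95 m/min

14.95


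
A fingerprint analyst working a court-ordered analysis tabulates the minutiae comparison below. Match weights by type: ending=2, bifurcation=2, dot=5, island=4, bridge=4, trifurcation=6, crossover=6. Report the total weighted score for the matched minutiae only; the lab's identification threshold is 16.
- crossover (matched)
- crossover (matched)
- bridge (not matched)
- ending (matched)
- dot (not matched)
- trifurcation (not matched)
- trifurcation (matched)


Weighted minutiae match score:
  crossover: matched, +6 (running total 6)
  crossover: matched, +6 (running total 12)
  bridge: not matched, +0
  ending: matched, +2 (running total 14)
  dot: not matched, +0
  trifurcation: not matched, +0
  trifurcation: matched, +6 (running total 20)
Total score = 20
Threshold = 16; verdict = identification

20


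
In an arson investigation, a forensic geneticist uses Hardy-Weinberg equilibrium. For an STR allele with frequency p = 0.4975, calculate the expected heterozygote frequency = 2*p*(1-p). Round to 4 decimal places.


Hardy-Weinberg heterozygote frequency:
q = 1 - p = 1 - 0.4975 = 0.5025
2pq = 2 * 0.4975 * 0.5025 = 0.5000

0.5000


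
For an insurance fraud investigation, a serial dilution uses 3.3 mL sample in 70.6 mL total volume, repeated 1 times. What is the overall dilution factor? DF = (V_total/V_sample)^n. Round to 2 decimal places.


Dilution factor calculation:
Single dilution = V_total / V_sample = 70.6 / 3.3 ≈ 21.393939
Number of dilutions = 1
Total DF = (70.6 / 3.3)^1 (full precision, rounded at the end) = 21.39

21.39


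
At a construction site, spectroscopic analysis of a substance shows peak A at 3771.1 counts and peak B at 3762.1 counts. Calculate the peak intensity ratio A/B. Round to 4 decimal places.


Spectral peak ratio:
Peak A = 3771.1 counts
Peak B = 3762.1 counts
Ratio = 3771.1 / 3762.1 = 1.0024

1.0024


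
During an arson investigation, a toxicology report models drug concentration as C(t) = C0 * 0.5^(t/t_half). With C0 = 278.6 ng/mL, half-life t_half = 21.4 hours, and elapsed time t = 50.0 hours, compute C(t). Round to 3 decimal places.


Drug concentration decay:
Number of half-lives = t / t_half = 50.0 / 21.4 = 2.336449
Decay factor = 0.5^2.336449 = 0.19799707
C(t) = 278.6 * 0.19799707 = 55.162 ng/mL

55.162


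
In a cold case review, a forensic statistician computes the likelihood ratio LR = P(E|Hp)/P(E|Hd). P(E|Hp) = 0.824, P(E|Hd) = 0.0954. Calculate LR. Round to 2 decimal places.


Likelihood ratio calculation:
LR = P(E|Hp) / P(E|Hd)
LR = 0.824 / 0.0954
LR = 8.64

8.64


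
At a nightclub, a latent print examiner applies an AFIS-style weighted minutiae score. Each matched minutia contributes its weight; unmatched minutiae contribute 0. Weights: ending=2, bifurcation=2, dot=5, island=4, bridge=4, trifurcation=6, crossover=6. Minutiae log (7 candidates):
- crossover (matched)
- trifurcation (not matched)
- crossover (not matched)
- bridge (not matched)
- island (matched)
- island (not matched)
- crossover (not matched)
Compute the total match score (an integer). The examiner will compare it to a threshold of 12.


Weighted minutiae match score:
  crossover: matched, +6 (running total 6)
  trifurcation: not matched, +0
  crossover: not matched, +0
  bridge: not matched, +0
  island: matched, +4 (running total 10)
  island: not matched, +0
  crossover: not matched, +0
Total score = 10
Threshold = 12; verdict = inconclusive

10


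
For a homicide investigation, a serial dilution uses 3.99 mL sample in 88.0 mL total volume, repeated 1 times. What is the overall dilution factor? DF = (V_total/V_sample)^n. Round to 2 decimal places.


Dilution factor calculation:
Single dilution = V_total / V_sample = 88.0 / 3.99 ≈ 22.055138
Number of dilutions = 1
Total DF = (88.0 / 3.99)^1 (full precision, rounded at the end) = 22.06

22.06


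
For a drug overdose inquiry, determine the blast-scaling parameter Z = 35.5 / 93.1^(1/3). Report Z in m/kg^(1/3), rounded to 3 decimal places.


Scaled distance calculation:
W^(1/3) = 93.1^(1/3) = 4.532278
Z = R / W^(1/3) = 35.5 / 4.532278
Z = 7.833 m/kg^(1/3)

7.833


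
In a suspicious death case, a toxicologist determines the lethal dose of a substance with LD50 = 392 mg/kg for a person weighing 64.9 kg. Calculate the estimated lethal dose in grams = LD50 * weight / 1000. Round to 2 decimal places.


Lethal dose calculation:
Lethal dose = LD50 * body_weight / 1000
= 392 * 64.9 / 1000
= 25440.8 / 1000
= 25.44 g

25.44


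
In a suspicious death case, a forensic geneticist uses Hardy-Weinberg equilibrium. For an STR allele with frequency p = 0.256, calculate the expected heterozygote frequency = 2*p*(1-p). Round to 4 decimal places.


Hardy-Weinberg heterozygote frequency:
q = 1 - p = 1 - 0.256 = 0.744
2pq = 2 * 0.256 * 0.744 = 0.3809

0.3809


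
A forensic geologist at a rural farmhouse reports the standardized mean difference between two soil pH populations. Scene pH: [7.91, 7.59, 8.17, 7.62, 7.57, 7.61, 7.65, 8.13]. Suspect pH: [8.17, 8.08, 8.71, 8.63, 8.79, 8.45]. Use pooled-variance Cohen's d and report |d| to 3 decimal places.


Pooled-variance Cohen's d for soil pH comparison:
Scene mean = 62.25 / 8 = 7.78125
Suspect mean = 50.83 / 6 = 8.471667
Scene sample variance s_s^2 = 0.063298
Suspect sample variance s_c^2 = 0.085617
Pooled variance = ((n_s-1)*s_s^2 + (n_c-1)*s_c^2) / (n_s + n_c - 2) = 0.072598
Pooled SD = sqrt(0.072598) = 0.26944
Mean difference = -0.690417
|d| = |-0.690417| / 0.26944 = 2.562

2.562


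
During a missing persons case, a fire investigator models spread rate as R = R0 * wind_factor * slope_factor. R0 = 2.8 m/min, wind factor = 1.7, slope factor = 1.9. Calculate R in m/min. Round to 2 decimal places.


Fire spread rate calculation:
R = R0 * wind_factor * slope_factor
= 2.8 * 1.7 * 1.9
= 4.76 * 1.9
= 9.04 m/min

9.04


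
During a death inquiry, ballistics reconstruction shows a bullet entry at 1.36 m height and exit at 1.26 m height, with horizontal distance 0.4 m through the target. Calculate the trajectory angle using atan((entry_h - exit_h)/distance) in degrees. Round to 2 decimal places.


Bullet trajectory angle:
Height difference = 1.36 - 1.26 = 0.1 m
angle = atan(0.1 / 0.4)
angle = atan(0.25)
angle = 14.04 degrees

14.04


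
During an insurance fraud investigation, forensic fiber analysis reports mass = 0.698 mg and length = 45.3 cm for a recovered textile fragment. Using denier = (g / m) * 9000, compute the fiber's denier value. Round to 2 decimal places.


Denier calculation:
Mass in grams = 0.698 mg / 1000 = 0.000698 g
Length in meters = 45.3 cm / 100 = 0.453 m
Linear density = mass / length = 0.000698 / 0.453 = 0.00154084 g/m
Denier = (g/m) * 9000 = 0.00154084 * 9000 = 13.87

13.87


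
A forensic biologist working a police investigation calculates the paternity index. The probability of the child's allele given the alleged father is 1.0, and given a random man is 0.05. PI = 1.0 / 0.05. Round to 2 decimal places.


Paternity Index calculation:
PI = P(allele|father) / P(allele|random)
PI = 1.0 / 0.05
PI = 20.00

20.00


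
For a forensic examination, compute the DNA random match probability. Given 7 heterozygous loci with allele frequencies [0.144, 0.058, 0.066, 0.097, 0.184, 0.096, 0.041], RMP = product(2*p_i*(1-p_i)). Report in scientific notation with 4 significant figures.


Computing RMP for 7 loci:
Locus 1: 2 * 0.144 * 0.856 = 0.246528
Locus 2: 2 * 0.058 * 0.942 = 0.109272
Locus 3: 2 * 0.066 * 0.934 = 0.123288
Locus 4: 2 * 0.097 * 0.903 = 0.175182
Locus 5: 2 * 0.184 * 0.816 = 0.300288
Locus 6: 2 * 0.096 * 0.904 = 0.173568
Locus 7: 2 * 0.041 * 0.959 = 0.078638
RMP = 2.385e-06

2.385e-06


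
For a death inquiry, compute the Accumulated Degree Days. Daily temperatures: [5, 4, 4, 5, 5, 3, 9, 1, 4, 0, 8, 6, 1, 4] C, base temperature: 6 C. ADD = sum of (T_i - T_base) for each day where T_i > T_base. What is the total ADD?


Computing ADD day by day:
Day 1: max(0, 5 - 6) = 0
Day 2: max(0, 4 - 6) = 0
Day 3: max(0, 4 - 6) = 0
Day 4: max(0, 5 - 6) = 0
Day 5: max(0, 5 - 6) = 0
Day 6: max(0, 3 - 6) = 0
Day 7: max(0, 9 - 6) = 3
Day 8: max(0, 1 - 6) = 0
Day 9: max(0, 4 - 6) = 0
Day 10: max(0, 0 - 6) = 0
Day 11: max(0, 8 - 6) = 2
Day 12: max(0, 6 - 6) = 0
Day 13: max(0, 1 - 6) = 0
Day 14: max(0, 4 - 6) = 0
Total ADD = 5

5


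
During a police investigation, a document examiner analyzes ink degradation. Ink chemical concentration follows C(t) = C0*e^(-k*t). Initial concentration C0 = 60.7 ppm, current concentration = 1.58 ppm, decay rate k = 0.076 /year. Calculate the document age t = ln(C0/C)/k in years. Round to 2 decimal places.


Document age estimation:
C0/C = 60.7 / 1.58 = 38.417722
ln(C0/C) = 3.648519
t = 3.648519 / 0.076 = 48.01 years

48.01


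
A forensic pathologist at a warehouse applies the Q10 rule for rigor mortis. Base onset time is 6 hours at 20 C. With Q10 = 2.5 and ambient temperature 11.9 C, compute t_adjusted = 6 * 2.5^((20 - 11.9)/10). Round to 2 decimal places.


Rigor mortis time adjustment:
Exponent = (T_ref - T_actual) / 10 = (20 - 11.9) / 10 = 0.81
Q10 factor = 2.5^0.81 = 2.10054
t_adjusted = 6 * 2.10054 = 12.60 hours

12.60


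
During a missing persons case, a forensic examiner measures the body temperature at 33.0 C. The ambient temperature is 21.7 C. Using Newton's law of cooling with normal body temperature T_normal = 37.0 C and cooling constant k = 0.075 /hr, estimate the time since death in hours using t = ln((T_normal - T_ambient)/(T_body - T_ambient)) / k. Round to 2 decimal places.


Using Newton's law of cooling:
t = ln((T_normal - T_ambient) / (T_body - T_ambient)) / k
T_normal - T_ambient = 15.3
T_body - T_ambient = 11.3
Ratio = 1.353982
ln(ratio) = 0.30305
t = 0.30305 / 0.075 = 4.04 hours

4.04


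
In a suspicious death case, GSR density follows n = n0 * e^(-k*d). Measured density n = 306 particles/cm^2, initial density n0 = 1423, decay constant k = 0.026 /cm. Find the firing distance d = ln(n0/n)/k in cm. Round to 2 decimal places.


GSR distance calculation:
n0/n = 1423 / 306 = 4.650327
ln(n0/n) = 1.536938
d = 1.536938 / 0.026 = 59.11 cm

59.11


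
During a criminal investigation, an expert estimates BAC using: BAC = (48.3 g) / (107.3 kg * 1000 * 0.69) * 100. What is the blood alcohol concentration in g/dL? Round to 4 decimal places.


Applying the Widmark formula:
BAC = (dose_g / (body_wt * 1000 * r)) * 100
Denominator = 107.3 * 1000 * 0.69 = 74037
BAC = (48.3 / 74037) * 100
BAC = 0.0652 g/dL

0.0652


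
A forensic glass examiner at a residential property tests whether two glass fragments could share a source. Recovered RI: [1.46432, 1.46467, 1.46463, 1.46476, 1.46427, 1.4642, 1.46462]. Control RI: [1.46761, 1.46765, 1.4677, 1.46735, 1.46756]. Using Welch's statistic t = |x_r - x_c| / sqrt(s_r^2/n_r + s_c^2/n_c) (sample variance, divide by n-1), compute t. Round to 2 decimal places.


Welch's t-criterion for glass RI comparison:
Recovered mean = sum / n_r = 10.25147 / 7 = 1.4644957
Control mean = sum / n_c = 7.33787 / 5 = 1.467574
Recovered sample variance s_r^2 = 5.04952e-08
Control sample variance s_c^2 = 1.833e-08
Welch SE (unpooled) = sqrt(s_r^2/n_r + s_c^2/n_c) = sqrt(7.21361e-09 + 3.666e-09) = sqrt(1.08796e-08) = 0.000104305
|mean_r - mean_c| = 0.00307829
t = 0.00307829 / 0.000104305 = 29.51

29.51


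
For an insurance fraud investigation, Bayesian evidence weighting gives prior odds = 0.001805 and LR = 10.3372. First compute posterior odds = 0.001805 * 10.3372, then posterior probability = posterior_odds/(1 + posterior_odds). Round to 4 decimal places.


Bayesian evidence evaluation:
Posterior odds = prior_odds * LR = 0.001805 * 10.3372 = 0.01865865
Posterior probability = posterior_odds / (1 + posterior_odds)
= 0.01865865 / (1 + 0.01865865)
= 0.01865865 / 1.01865865
= 0.0183

0.0183


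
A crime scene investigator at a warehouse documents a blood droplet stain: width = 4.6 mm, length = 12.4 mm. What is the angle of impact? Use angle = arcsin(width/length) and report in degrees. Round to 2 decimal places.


Blood spatter impact angle calculation:
width / length = 4.6 / 12.4 = 0.370968
angle = arcsin(0.370968)
angle = 21.78 degrees

21.78


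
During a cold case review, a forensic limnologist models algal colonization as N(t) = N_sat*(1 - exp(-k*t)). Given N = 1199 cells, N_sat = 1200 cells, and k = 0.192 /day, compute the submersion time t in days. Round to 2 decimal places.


PMSI from diatom colonization curve:
N / N_sat = 1199 / 1200 = 0.999167
1 - N/N_sat = 0.000833
ln(1 - N/N_sat) = -7.090477
t = -ln(1 - N/N_sat) / k = -(-7.090477) / 0.192 = 36.93 days

36.93


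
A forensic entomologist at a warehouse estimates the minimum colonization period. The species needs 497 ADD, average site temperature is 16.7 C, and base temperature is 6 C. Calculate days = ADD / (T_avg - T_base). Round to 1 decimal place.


Insect development time:
Effective temperature = avg_temp - T_base = 16.7 - 6 = 10.7 C
Days = ADD / effective_temp = 497 / 10.7 = 46.4 days

46.4


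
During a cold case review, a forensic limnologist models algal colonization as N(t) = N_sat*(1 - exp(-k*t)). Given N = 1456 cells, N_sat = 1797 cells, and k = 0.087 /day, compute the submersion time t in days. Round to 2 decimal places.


PMSI from diatom colonization curve:
N / N_sat = 1456 / 1797 = 0.810239
1 - N/N_sat = 0.189761
ln(1 - N/N_sat) = -1.66199
t = -ln(1 - N/N_sat) / k = -(-1.66199) / 0.087 = 19.10 days

19.10


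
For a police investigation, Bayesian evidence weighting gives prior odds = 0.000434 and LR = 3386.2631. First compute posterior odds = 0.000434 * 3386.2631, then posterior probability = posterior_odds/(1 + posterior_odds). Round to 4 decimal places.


Bayesian evidence evaluation:
Posterior odds = prior_odds * LR = 0.000434 * 3386.2631 = 1.469638
Posterior probability = posterior_odds / (1 + posterior_odds)
= 1.469638 / (1 + 1.469638)
= 1.469638 / 2.469638
= 0.5951

0.5951


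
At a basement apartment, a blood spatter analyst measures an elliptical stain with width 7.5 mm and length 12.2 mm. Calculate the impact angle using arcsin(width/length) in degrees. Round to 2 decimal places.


Blood spatter impact angle calculation:
width / length = 7.5 / 12.2 = 0.614754
angle = arcsin(0.614754)
angle = 37.93 degrees

37.93


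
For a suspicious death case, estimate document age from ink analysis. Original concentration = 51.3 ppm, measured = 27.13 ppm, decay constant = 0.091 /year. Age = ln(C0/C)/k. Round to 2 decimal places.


Document age estimation:
C0/C = 51.3 / 27.13 = 1.890896
ln(C0/C) = 0.637051
t = 0.637051 / 0.091 = 7.00 years

7.00


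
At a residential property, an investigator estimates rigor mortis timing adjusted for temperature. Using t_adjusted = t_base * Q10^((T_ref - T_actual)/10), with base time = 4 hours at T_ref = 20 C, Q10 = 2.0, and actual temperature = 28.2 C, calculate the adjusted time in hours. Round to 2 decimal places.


Rigor mortis time adjustment:
Exponent = (T_ref - T_actual) / 10 = (20 - 28.2) / 10 = -0.82
Q10 factor = 2.0^-0.82 = 0.56644
t_adjusted = 4 * 0.56644 = 2.27 hours

2.27


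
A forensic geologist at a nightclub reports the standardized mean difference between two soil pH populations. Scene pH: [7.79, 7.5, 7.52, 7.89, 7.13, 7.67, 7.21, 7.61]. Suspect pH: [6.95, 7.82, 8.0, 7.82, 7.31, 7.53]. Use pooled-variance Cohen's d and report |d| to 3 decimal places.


Pooled-variance Cohen's d for soil pH comparison:
Scene mean = 60.32 / 8 = 7.54
Suspect mean = 45.43 / 6 = 7.571667
Scene sample variance s_s^2 = 0.0694
Suspect sample variance s_c^2 = 0.152697
Pooled variance = ((n_s-1)*s_s^2 + (n_c-1)*s_c^2) / (n_s + n_c - 2) = 0.104107
Pooled SD = sqrt(0.104107) = 0.322656
Mean difference = -0.031667
|d| = |-0.031667| / 0.322656 = 0.098

0.098


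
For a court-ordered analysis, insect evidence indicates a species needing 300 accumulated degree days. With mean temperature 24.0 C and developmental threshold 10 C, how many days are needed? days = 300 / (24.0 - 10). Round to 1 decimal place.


Insect development time:
Effective temperature = avg_temp - T_base = 24.0 - 10 = 14.0 C
Days = ADD / effective_temp = 300 / 14.0 = 21.4 days

21.4


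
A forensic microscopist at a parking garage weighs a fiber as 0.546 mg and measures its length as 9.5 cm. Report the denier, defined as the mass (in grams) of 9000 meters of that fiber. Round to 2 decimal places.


Denier calculation:
Mass in grams = 0.546 mg / 1000 = 0.000546 g
Length in meters = 9.5 cm / 100 = 0.095 m
Linear density = mass / length = 0.000546 / 0.095 = 0.00574737 g/m
Denier = (g/m) * 9000 = 0.00574737 * 9000 = 51.73

51.73
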